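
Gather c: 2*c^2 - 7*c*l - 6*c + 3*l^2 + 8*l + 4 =2*c^2 + c*(-7*l - 6) + 3*l^2 + 8*l + 4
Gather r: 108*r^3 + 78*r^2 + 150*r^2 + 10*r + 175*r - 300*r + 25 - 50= 108*r^3 + 228*r^2 - 115*r - 25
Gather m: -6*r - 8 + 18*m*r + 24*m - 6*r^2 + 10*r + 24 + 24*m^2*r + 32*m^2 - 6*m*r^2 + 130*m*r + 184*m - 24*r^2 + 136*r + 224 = m^2*(24*r + 32) + m*(-6*r^2 + 148*r + 208) - 30*r^2 + 140*r + 240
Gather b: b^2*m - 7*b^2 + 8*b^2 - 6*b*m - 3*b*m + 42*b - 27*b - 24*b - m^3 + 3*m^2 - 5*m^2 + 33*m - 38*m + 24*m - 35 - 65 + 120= b^2*(m + 1) + b*(-9*m - 9) - m^3 - 2*m^2 + 19*m + 20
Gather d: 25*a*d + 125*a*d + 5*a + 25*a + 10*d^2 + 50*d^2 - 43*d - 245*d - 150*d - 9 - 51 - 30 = 30*a + 60*d^2 + d*(150*a - 438) - 90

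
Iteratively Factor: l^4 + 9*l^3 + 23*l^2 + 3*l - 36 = (l + 3)*(l^3 + 6*l^2 + 5*l - 12) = (l - 1)*(l + 3)*(l^2 + 7*l + 12) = (l - 1)*(l + 3)^2*(l + 4)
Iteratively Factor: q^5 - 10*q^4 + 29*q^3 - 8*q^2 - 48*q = (q - 4)*(q^4 - 6*q^3 + 5*q^2 + 12*q) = (q - 4)*(q + 1)*(q^3 - 7*q^2 + 12*q) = (q - 4)*(q - 3)*(q + 1)*(q^2 - 4*q) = (q - 4)^2*(q - 3)*(q + 1)*(q)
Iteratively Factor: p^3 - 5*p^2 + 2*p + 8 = (p - 2)*(p^2 - 3*p - 4) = (p - 2)*(p + 1)*(p - 4)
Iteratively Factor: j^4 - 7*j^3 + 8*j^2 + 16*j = (j)*(j^3 - 7*j^2 + 8*j + 16) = j*(j + 1)*(j^2 - 8*j + 16) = j*(j - 4)*(j + 1)*(j - 4)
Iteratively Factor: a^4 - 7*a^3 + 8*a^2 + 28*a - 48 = (a - 2)*(a^3 - 5*a^2 - 2*a + 24) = (a - 3)*(a - 2)*(a^2 - 2*a - 8) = (a - 3)*(a - 2)*(a + 2)*(a - 4)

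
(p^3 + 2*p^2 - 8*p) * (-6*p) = -6*p^4 - 12*p^3 + 48*p^2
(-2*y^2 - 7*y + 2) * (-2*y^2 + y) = 4*y^4 + 12*y^3 - 11*y^2 + 2*y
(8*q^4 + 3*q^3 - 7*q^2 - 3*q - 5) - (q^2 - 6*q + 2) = 8*q^4 + 3*q^3 - 8*q^2 + 3*q - 7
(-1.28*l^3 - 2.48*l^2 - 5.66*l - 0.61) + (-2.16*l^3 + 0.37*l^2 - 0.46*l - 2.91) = -3.44*l^3 - 2.11*l^2 - 6.12*l - 3.52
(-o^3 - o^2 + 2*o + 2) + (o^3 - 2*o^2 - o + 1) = -3*o^2 + o + 3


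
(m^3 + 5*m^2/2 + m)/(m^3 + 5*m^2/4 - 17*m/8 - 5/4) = 4*m/(4*m - 5)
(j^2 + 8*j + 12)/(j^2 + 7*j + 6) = (j + 2)/(j + 1)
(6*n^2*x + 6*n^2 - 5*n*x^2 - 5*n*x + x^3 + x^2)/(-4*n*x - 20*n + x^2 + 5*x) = (-6*n^2*x - 6*n^2 + 5*n*x^2 + 5*n*x - x^3 - x^2)/(4*n*x + 20*n - x^2 - 5*x)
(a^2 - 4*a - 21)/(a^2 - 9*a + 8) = (a^2 - 4*a - 21)/(a^2 - 9*a + 8)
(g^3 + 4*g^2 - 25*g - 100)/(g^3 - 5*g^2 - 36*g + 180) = (g^2 + 9*g + 20)/(g^2 - 36)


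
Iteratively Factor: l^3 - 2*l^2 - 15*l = (l)*(l^2 - 2*l - 15) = l*(l - 5)*(l + 3)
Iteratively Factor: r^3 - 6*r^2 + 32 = (r - 4)*(r^2 - 2*r - 8) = (r - 4)*(r + 2)*(r - 4)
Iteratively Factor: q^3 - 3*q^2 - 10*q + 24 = (q - 4)*(q^2 + q - 6) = (q - 4)*(q - 2)*(q + 3)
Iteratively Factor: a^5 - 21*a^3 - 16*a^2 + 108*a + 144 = (a - 4)*(a^4 + 4*a^3 - 5*a^2 - 36*a - 36) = (a - 4)*(a + 2)*(a^3 + 2*a^2 - 9*a - 18) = (a - 4)*(a + 2)*(a + 3)*(a^2 - a - 6) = (a - 4)*(a + 2)^2*(a + 3)*(a - 3)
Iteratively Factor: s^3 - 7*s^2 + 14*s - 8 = (s - 4)*(s^2 - 3*s + 2) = (s - 4)*(s - 1)*(s - 2)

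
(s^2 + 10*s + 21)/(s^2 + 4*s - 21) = (s + 3)/(s - 3)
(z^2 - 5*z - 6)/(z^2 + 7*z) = (z^2 - 5*z - 6)/(z*(z + 7))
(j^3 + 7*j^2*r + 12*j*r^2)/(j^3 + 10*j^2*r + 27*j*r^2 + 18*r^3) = j*(j + 4*r)/(j^2 + 7*j*r + 6*r^2)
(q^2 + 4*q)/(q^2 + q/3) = 3*(q + 4)/(3*q + 1)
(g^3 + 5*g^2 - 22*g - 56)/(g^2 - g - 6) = (g^2 + 3*g - 28)/(g - 3)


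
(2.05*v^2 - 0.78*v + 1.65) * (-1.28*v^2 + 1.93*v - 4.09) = -2.624*v^4 + 4.9549*v^3 - 12.0019*v^2 + 6.3747*v - 6.7485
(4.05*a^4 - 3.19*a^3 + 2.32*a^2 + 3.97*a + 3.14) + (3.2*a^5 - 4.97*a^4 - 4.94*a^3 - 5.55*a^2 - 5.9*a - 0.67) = 3.2*a^5 - 0.92*a^4 - 8.13*a^3 - 3.23*a^2 - 1.93*a + 2.47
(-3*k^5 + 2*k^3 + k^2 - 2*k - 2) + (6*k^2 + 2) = -3*k^5 + 2*k^3 + 7*k^2 - 2*k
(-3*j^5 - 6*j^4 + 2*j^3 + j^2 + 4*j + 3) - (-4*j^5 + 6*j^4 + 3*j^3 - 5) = j^5 - 12*j^4 - j^3 + j^2 + 4*j + 8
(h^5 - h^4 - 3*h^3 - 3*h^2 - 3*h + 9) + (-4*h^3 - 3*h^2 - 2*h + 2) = h^5 - h^4 - 7*h^3 - 6*h^2 - 5*h + 11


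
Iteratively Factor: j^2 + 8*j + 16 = (j + 4)*(j + 4)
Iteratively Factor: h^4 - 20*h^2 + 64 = (h - 2)*(h^3 + 2*h^2 - 16*h - 32) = (h - 4)*(h - 2)*(h^2 + 6*h + 8) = (h - 4)*(h - 2)*(h + 2)*(h + 4)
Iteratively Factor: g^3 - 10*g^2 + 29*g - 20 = (g - 5)*(g^2 - 5*g + 4) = (g - 5)*(g - 4)*(g - 1)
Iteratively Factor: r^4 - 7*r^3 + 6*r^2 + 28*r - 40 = (r + 2)*(r^3 - 9*r^2 + 24*r - 20) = (r - 5)*(r + 2)*(r^2 - 4*r + 4) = (r - 5)*(r - 2)*(r + 2)*(r - 2)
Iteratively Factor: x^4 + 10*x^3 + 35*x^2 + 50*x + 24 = (x + 3)*(x^3 + 7*x^2 + 14*x + 8) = (x + 3)*(x + 4)*(x^2 + 3*x + 2) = (x + 2)*(x + 3)*(x + 4)*(x + 1)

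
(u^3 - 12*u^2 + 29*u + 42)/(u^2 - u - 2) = (u^2 - 13*u + 42)/(u - 2)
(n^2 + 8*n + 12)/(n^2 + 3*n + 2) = (n + 6)/(n + 1)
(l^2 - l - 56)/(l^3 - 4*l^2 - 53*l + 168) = 1/(l - 3)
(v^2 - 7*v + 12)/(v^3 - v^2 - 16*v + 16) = (v - 3)/(v^2 + 3*v - 4)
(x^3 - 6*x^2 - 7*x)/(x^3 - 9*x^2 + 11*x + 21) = x/(x - 3)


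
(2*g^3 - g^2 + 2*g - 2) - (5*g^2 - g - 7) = 2*g^3 - 6*g^2 + 3*g + 5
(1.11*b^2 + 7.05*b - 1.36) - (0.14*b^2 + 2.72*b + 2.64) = 0.97*b^2 + 4.33*b - 4.0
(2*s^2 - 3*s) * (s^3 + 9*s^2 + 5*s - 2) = 2*s^5 + 15*s^4 - 17*s^3 - 19*s^2 + 6*s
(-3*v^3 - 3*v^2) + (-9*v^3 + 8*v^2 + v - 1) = -12*v^3 + 5*v^2 + v - 1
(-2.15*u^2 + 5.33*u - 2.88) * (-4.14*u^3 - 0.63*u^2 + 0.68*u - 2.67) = 8.901*u^5 - 20.7117*u^4 + 7.1033*u^3 + 11.1793*u^2 - 16.1895*u + 7.6896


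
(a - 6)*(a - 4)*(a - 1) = a^3 - 11*a^2 + 34*a - 24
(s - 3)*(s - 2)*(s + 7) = s^3 + 2*s^2 - 29*s + 42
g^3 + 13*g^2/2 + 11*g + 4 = (g + 1/2)*(g + 2)*(g + 4)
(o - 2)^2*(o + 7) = o^3 + 3*o^2 - 24*o + 28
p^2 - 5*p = p*(p - 5)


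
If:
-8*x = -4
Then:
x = 1/2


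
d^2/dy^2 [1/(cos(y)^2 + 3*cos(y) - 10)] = (-4*sin(y)^4 + 51*sin(y)^2 - 75*cos(y)/4 - 9*cos(3*y)/4 - 9)/((cos(y) - 2)^3*(cos(y) + 5)^3)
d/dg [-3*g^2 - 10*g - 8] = -6*g - 10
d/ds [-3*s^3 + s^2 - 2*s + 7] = -9*s^2 + 2*s - 2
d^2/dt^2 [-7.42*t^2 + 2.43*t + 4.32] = -14.8400000000000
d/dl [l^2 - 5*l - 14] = 2*l - 5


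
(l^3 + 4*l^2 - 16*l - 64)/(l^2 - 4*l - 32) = (l^2 - 16)/(l - 8)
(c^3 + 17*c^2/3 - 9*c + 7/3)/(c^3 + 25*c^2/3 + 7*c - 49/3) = (3*c - 1)/(3*c + 7)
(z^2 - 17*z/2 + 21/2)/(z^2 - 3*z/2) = (z - 7)/z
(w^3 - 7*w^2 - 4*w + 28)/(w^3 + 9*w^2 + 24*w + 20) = (w^2 - 9*w + 14)/(w^2 + 7*w + 10)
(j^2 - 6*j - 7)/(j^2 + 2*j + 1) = (j - 7)/(j + 1)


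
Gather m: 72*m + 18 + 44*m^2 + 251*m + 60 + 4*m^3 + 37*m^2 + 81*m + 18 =4*m^3 + 81*m^2 + 404*m + 96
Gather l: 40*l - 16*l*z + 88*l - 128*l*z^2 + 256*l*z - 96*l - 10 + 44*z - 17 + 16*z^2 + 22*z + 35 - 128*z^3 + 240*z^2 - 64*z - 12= l*(-128*z^2 + 240*z + 32) - 128*z^3 + 256*z^2 + 2*z - 4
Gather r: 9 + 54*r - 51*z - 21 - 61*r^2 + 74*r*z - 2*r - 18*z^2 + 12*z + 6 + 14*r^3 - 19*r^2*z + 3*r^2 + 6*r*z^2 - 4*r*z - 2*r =14*r^3 + r^2*(-19*z - 58) + r*(6*z^2 + 70*z + 50) - 18*z^2 - 39*z - 6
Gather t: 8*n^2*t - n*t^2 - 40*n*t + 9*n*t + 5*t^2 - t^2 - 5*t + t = t^2*(4 - n) + t*(8*n^2 - 31*n - 4)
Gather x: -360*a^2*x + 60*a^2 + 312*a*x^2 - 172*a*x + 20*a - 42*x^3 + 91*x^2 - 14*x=60*a^2 + 20*a - 42*x^3 + x^2*(312*a + 91) + x*(-360*a^2 - 172*a - 14)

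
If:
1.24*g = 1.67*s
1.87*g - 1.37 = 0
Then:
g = 0.73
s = 0.54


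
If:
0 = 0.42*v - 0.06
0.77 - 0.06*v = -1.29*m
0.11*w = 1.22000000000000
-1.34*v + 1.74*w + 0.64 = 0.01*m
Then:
No Solution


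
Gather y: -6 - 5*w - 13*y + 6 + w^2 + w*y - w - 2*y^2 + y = w^2 - 6*w - 2*y^2 + y*(w - 12)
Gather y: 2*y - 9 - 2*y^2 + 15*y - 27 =-2*y^2 + 17*y - 36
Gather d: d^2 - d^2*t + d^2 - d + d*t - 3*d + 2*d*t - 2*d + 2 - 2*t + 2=d^2*(2 - t) + d*(3*t - 6) - 2*t + 4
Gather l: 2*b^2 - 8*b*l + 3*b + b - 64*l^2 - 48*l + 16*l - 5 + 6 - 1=2*b^2 + 4*b - 64*l^2 + l*(-8*b - 32)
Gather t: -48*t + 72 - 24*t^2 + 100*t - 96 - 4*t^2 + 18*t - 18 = -28*t^2 + 70*t - 42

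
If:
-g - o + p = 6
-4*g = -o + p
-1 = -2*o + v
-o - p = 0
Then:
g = -6/5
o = -12/5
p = 12/5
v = -29/5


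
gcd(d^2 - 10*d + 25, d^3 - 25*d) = d - 5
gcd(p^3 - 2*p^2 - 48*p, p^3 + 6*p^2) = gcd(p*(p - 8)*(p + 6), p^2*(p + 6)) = p^2 + 6*p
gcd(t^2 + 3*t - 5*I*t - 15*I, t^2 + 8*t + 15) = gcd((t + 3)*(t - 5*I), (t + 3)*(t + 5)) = t + 3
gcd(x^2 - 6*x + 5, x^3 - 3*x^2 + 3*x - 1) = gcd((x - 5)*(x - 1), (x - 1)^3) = x - 1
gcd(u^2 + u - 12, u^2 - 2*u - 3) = u - 3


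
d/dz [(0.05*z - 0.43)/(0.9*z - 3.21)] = (0.20385*z - 0.727065)/(0.9*z - 3.21)^3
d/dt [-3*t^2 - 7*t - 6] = -6*t - 7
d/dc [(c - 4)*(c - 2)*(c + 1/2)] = 3*c^2 - 11*c + 5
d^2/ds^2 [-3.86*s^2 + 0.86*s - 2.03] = -7.72000000000000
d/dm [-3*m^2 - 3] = -6*m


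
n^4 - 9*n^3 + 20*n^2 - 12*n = n*(n - 6)*(n - 2)*(n - 1)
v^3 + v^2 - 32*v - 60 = (v - 6)*(v + 2)*(v + 5)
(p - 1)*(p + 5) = p^2 + 4*p - 5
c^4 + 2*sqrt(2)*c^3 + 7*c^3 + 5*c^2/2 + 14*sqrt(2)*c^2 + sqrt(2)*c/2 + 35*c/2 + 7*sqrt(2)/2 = (c + 7)*(c + sqrt(2)/2)^2*(c + sqrt(2))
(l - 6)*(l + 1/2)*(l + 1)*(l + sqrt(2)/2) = l^4 - 9*l^3/2 + sqrt(2)*l^3/2 - 17*l^2/2 - 9*sqrt(2)*l^2/4 - 17*sqrt(2)*l/4 - 3*l - 3*sqrt(2)/2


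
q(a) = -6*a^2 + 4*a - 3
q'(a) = 4 - 12*a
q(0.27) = -2.36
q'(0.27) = 0.76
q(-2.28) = -43.31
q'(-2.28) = 31.36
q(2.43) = -28.71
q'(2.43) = -25.16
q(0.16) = -2.51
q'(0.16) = 2.08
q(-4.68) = -153.13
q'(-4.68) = 60.16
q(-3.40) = -85.96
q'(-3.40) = 44.80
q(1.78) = -14.89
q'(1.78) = -17.36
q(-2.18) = -40.23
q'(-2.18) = 30.16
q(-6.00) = -243.00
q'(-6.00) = 76.00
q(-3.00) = -69.00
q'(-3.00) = 40.00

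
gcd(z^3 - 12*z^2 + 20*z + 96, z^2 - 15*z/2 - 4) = z - 8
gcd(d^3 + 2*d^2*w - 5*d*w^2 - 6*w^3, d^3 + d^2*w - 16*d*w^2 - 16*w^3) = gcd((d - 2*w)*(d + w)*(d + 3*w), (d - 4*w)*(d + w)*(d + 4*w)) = d + w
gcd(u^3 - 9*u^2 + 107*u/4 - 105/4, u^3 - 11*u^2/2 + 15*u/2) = u^2 - 11*u/2 + 15/2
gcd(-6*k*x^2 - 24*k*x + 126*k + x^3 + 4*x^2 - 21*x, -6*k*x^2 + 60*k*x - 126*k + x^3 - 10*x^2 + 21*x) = -6*k*x + 18*k + x^2 - 3*x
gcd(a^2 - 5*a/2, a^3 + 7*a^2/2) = a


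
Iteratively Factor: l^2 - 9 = (l - 3)*(l + 3)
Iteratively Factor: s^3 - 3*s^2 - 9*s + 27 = (s + 3)*(s^2 - 6*s + 9) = (s - 3)*(s + 3)*(s - 3)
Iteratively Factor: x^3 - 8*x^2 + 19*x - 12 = (x - 1)*(x^2 - 7*x + 12) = (x - 3)*(x - 1)*(x - 4)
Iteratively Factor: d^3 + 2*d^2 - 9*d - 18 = (d - 3)*(d^2 + 5*d + 6) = (d - 3)*(d + 3)*(d + 2)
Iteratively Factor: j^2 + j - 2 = (j + 2)*(j - 1)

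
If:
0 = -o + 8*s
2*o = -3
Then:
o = -3/2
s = -3/16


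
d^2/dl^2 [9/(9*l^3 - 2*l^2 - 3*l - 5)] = 18*((2 - 27*l)*(-9*l^3 + 2*l^2 + 3*l + 5) - (-27*l^2 + 4*l + 3)^2)/(-9*l^3 + 2*l^2 + 3*l + 5)^3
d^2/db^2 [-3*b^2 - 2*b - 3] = -6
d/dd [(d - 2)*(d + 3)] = 2*d + 1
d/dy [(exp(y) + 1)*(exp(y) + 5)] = 2*(exp(y) + 3)*exp(y)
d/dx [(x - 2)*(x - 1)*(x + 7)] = 3*x^2 + 8*x - 19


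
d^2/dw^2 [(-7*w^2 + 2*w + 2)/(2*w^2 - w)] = 4*(-3*w^3 + 12*w^2 - 6*w + 1)/(w^3*(8*w^3 - 12*w^2 + 6*w - 1))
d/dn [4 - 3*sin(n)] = -3*cos(n)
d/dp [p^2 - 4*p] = 2*p - 4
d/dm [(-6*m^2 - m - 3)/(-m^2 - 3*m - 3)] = (17*m^2 + 30*m - 6)/(m^4 + 6*m^3 + 15*m^2 + 18*m + 9)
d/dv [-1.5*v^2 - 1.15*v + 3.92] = -3.0*v - 1.15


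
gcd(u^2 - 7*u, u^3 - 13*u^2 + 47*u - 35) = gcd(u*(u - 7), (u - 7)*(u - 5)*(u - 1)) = u - 7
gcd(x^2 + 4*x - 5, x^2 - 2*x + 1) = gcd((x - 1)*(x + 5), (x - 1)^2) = x - 1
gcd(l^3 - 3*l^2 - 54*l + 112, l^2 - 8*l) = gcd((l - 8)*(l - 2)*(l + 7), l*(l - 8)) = l - 8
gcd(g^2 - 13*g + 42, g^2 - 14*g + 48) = g - 6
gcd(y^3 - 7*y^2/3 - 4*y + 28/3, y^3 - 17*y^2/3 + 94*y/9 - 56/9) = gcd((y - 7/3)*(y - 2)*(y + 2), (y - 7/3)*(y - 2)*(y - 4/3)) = y^2 - 13*y/3 + 14/3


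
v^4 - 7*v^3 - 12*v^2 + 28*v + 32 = (v - 8)*(v - 2)*(v + 1)*(v + 2)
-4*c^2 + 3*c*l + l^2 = (-c + l)*(4*c + l)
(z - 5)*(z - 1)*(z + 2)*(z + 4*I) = z^4 - 4*z^3 + 4*I*z^3 - 7*z^2 - 16*I*z^2 + 10*z - 28*I*z + 40*I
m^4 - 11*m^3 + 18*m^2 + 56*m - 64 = (m - 8)*(m - 4)*(m - 1)*(m + 2)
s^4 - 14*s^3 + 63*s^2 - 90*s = s*(s - 6)*(s - 5)*(s - 3)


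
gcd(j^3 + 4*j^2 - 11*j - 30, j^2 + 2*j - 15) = j^2 + 2*j - 15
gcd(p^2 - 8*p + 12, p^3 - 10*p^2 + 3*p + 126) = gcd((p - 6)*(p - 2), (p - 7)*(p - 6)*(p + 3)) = p - 6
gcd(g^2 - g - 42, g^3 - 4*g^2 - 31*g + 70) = g - 7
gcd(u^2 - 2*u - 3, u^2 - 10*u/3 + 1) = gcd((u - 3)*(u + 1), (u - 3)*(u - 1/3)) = u - 3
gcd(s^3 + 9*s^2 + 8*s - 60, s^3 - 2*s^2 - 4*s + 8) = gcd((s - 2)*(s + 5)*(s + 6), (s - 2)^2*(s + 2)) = s - 2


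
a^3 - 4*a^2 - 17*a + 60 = (a - 5)*(a - 3)*(a + 4)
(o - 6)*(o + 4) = o^2 - 2*o - 24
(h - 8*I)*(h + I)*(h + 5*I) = h^3 - 2*I*h^2 + 43*h + 40*I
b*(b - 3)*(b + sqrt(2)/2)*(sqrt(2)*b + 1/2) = sqrt(2)*b^4 - 3*sqrt(2)*b^3 + 3*b^3/2 - 9*b^2/2 + sqrt(2)*b^2/4 - 3*sqrt(2)*b/4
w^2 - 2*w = w*(w - 2)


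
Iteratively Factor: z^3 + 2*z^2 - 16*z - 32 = (z + 2)*(z^2 - 16) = (z + 2)*(z + 4)*(z - 4)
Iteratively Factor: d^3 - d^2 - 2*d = (d + 1)*(d^2 - 2*d) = d*(d + 1)*(d - 2)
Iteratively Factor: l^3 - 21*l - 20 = (l + 1)*(l^2 - l - 20) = (l - 5)*(l + 1)*(l + 4)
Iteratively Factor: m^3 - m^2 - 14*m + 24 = (m - 3)*(m^2 + 2*m - 8) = (m - 3)*(m + 4)*(m - 2)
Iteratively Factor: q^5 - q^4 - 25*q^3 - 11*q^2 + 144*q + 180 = (q + 2)*(q^4 - 3*q^3 - 19*q^2 + 27*q + 90) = (q - 5)*(q + 2)*(q^3 + 2*q^2 - 9*q - 18) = (q - 5)*(q + 2)*(q + 3)*(q^2 - q - 6) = (q - 5)*(q + 2)^2*(q + 3)*(q - 3)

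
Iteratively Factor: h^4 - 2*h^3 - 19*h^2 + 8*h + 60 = (h + 2)*(h^3 - 4*h^2 - 11*h + 30) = (h - 2)*(h + 2)*(h^2 - 2*h - 15) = (h - 2)*(h + 2)*(h + 3)*(h - 5)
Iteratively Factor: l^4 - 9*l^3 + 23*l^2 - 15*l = (l)*(l^3 - 9*l^2 + 23*l - 15) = l*(l - 5)*(l^2 - 4*l + 3) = l*(l - 5)*(l - 1)*(l - 3)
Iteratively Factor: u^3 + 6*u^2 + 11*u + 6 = (u + 3)*(u^2 + 3*u + 2) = (u + 2)*(u + 3)*(u + 1)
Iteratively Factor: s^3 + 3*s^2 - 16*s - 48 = (s + 4)*(s^2 - s - 12) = (s - 4)*(s + 4)*(s + 3)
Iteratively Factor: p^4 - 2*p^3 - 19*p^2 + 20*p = (p)*(p^3 - 2*p^2 - 19*p + 20) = p*(p - 5)*(p^2 + 3*p - 4) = p*(p - 5)*(p - 1)*(p + 4)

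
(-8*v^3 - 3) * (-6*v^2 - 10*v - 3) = 48*v^5 + 80*v^4 + 24*v^3 + 18*v^2 + 30*v + 9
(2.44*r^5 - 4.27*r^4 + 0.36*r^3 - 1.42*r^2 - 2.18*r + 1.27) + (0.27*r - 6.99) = 2.44*r^5 - 4.27*r^4 + 0.36*r^3 - 1.42*r^2 - 1.91*r - 5.72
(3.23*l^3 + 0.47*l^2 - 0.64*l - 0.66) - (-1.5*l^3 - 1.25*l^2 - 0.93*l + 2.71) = 4.73*l^3 + 1.72*l^2 + 0.29*l - 3.37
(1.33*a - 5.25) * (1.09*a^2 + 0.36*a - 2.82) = 1.4497*a^3 - 5.2437*a^2 - 5.6406*a + 14.805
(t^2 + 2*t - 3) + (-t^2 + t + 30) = 3*t + 27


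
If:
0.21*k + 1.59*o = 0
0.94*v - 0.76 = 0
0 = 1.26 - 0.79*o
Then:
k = -12.08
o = 1.59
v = 0.81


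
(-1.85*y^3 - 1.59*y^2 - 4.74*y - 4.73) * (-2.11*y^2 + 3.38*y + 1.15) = 3.9035*y^5 - 2.8981*y^4 + 2.4997*y^3 - 7.8694*y^2 - 21.4384*y - 5.4395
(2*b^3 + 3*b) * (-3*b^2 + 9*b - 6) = -6*b^5 + 18*b^4 - 21*b^3 + 27*b^2 - 18*b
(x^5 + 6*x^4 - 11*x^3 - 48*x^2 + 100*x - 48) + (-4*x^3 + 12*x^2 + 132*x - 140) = x^5 + 6*x^4 - 15*x^3 - 36*x^2 + 232*x - 188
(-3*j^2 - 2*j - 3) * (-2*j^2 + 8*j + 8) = 6*j^4 - 20*j^3 - 34*j^2 - 40*j - 24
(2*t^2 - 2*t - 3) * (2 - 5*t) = -10*t^3 + 14*t^2 + 11*t - 6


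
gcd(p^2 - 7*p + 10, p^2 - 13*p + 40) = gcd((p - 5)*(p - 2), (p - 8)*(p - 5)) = p - 5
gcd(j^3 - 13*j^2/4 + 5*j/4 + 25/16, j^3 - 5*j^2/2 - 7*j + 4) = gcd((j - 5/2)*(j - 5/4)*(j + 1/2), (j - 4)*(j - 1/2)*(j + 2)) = 1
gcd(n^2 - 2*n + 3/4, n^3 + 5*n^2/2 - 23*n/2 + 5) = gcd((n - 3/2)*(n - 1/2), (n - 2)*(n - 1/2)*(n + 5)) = n - 1/2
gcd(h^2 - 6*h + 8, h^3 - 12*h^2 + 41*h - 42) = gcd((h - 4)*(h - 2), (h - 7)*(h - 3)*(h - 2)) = h - 2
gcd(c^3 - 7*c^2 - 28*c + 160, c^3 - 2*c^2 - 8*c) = c - 4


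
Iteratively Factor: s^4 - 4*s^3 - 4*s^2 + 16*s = (s - 4)*(s^3 - 4*s) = s*(s - 4)*(s^2 - 4) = s*(s - 4)*(s - 2)*(s + 2)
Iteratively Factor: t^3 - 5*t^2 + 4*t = (t - 4)*(t^2 - t) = t*(t - 4)*(t - 1)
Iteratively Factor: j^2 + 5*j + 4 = (j + 1)*(j + 4)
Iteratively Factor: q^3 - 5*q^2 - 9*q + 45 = (q - 3)*(q^2 - 2*q - 15) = (q - 3)*(q + 3)*(q - 5)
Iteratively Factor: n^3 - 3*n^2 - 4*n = (n + 1)*(n^2 - 4*n) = n*(n + 1)*(n - 4)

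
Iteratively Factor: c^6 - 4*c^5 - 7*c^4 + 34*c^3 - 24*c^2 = (c)*(c^5 - 4*c^4 - 7*c^3 + 34*c^2 - 24*c) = c^2*(c^4 - 4*c^3 - 7*c^2 + 34*c - 24) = c^2*(c + 3)*(c^3 - 7*c^2 + 14*c - 8) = c^2*(c - 4)*(c + 3)*(c^2 - 3*c + 2) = c^2*(c - 4)*(c - 1)*(c + 3)*(c - 2)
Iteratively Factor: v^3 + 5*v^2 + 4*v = (v + 4)*(v^2 + v) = (v + 1)*(v + 4)*(v)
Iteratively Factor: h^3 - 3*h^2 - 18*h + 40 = (h - 5)*(h^2 + 2*h - 8) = (h - 5)*(h - 2)*(h + 4)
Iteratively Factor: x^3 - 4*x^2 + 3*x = (x)*(x^2 - 4*x + 3) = x*(x - 3)*(x - 1)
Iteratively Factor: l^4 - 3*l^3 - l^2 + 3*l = (l - 3)*(l^3 - l) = (l - 3)*(l + 1)*(l^2 - l) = (l - 3)*(l - 1)*(l + 1)*(l)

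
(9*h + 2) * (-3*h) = -27*h^2 - 6*h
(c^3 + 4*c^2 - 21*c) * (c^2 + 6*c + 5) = c^5 + 10*c^4 + 8*c^3 - 106*c^2 - 105*c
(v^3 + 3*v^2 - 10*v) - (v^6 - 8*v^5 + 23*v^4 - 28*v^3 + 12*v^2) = -v^6 + 8*v^5 - 23*v^4 + 29*v^3 - 9*v^2 - 10*v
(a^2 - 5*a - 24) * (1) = a^2 - 5*a - 24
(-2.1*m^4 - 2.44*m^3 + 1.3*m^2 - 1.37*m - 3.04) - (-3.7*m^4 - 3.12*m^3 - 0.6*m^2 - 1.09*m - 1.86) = 1.6*m^4 + 0.68*m^3 + 1.9*m^2 - 0.28*m - 1.18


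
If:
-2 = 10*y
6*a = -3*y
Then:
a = 1/10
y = -1/5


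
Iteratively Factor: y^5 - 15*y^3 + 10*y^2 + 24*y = (y - 3)*(y^4 + 3*y^3 - 6*y^2 - 8*y) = (y - 3)*(y - 2)*(y^3 + 5*y^2 + 4*y) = (y - 3)*(y - 2)*(y + 1)*(y^2 + 4*y) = (y - 3)*(y - 2)*(y + 1)*(y + 4)*(y)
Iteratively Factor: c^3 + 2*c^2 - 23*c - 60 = (c - 5)*(c^2 + 7*c + 12) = (c - 5)*(c + 3)*(c + 4)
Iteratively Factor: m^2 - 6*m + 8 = (m - 4)*(m - 2)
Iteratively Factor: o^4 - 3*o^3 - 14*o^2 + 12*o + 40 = (o - 5)*(o^3 + 2*o^2 - 4*o - 8) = (o - 5)*(o + 2)*(o^2 - 4) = (o - 5)*(o + 2)^2*(o - 2)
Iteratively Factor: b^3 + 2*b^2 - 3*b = (b - 1)*(b^2 + 3*b) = (b - 1)*(b + 3)*(b)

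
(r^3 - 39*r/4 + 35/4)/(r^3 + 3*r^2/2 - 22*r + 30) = (2*r^2 + 5*r - 7)/(2*(r^2 + 4*r - 12))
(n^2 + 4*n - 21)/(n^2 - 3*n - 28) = (-n^2 - 4*n + 21)/(-n^2 + 3*n + 28)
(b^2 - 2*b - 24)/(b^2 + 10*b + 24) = (b - 6)/(b + 6)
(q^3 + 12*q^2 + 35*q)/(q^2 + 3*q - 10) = q*(q + 7)/(q - 2)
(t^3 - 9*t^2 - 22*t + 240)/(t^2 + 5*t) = t - 14 + 48/t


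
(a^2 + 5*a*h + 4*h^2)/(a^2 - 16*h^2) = (a + h)/(a - 4*h)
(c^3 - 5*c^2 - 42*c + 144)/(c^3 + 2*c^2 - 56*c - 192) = (c - 3)/(c + 4)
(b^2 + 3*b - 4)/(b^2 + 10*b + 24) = (b - 1)/(b + 6)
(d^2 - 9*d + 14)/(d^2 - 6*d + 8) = (d - 7)/(d - 4)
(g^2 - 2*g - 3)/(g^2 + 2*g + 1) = (g - 3)/(g + 1)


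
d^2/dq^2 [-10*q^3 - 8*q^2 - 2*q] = -60*q - 16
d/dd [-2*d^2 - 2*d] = -4*d - 2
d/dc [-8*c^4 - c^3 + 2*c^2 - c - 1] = -32*c^3 - 3*c^2 + 4*c - 1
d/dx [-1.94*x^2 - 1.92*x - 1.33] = -3.88*x - 1.92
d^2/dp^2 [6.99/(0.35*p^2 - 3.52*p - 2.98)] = (1.71255*p^2 - 17.22336*p - 6.99*(0.7*p - 3.52)*(1.4*p - 7.04) - 14.58114)/(-0.35*p^2 + 3.52*p + 2.98)^3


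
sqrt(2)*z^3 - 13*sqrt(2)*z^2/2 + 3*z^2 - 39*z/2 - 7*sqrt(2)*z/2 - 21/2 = (z - 7)*(z + 3*sqrt(2)/2)*(sqrt(2)*z + sqrt(2)/2)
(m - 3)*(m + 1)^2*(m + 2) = m^4 + m^3 - 7*m^2 - 13*m - 6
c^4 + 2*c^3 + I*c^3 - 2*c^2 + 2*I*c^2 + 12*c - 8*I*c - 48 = (c - 2)*(c + 4)*(c - 2*I)*(c + 3*I)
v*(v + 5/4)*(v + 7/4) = v^3 + 3*v^2 + 35*v/16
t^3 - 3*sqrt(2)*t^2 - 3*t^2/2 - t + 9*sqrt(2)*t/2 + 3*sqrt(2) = (t - 2)*(t + 1/2)*(t - 3*sqrt(2))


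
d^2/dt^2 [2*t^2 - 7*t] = 4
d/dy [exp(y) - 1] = exp(y)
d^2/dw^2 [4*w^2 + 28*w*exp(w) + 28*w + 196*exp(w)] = 28*w*exp(w) + 252*exp(w) + 8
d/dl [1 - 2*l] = -2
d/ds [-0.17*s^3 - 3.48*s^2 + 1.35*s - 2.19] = -0.51*s^2 - 6.96*s + 1.35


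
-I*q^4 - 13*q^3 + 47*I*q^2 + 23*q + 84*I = (q - 7*I)*(q - 4*I)*(q - 3*I)*(-I*q + 1)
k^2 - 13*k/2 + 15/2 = (k - 5)*(k - 3/2)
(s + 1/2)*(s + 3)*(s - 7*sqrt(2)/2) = s^3 - 7*sqrt(2)*s^2/2 + 7*s^2/2 - 49*sqrt(2)*s/4 + 3*s/2 - 21*sqrt(2)/4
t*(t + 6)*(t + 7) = t^3 + 13*t^2 + 42*t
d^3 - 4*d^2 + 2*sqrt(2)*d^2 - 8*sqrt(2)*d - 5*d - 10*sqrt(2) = (d - 5)*(d + 1)*(d + 2*sqrt(2))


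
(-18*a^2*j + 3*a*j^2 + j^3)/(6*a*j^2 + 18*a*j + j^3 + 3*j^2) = (-3*a + j)/(j + 3)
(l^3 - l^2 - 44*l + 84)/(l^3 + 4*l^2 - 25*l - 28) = (l^2 - 8*l + 12)/(l^2 - 3*l - 4)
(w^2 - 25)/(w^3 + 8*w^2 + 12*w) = (w^2 - 25)/(w*(w^2 + 8*w + 12))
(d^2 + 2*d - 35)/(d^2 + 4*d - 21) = (d - 5)/(d - 3)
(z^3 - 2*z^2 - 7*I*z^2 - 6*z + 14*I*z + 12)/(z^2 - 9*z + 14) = (z^2 - 7*I*z - 6)/(z - 7)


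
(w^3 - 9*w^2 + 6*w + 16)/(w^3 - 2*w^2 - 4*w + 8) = (w^2 - 7*w - 8)/(w^2 - 4)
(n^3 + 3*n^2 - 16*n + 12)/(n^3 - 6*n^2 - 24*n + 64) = (n^2 + 5*n - 6)/(n^2 - 4*n - 32)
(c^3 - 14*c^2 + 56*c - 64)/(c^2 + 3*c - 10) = (c^2 - 12*c + 32)/(c + 5)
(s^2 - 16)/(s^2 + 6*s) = (s^2 - 16)/(s*(s + 6))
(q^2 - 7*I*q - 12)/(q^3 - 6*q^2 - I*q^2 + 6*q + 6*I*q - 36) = (q - 4*I)/(q^2 + 2*q*(-3 + I) - 12*I)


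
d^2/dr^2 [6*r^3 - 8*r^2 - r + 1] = 36*r - 16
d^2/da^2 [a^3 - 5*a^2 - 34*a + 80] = 6*a - 10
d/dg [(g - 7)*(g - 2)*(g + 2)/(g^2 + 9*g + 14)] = (g^2 + 14*g - 77)/(g^2 + 14*g + 49)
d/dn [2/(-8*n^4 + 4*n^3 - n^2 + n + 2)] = 2*(32*n^3 - 12*n^2 + 2*n - 1)/(-8*n^4 + 4*n^3 - n^2 + n + 2)^2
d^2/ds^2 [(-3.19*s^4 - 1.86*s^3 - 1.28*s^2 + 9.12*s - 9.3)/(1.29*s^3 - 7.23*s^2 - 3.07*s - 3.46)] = (-1.4210854715202e-14*s^8 + 1.13686837721616e-13*s^7 - 397.723236*s^6 - 463.400226*s^5 - 1485.303774*s^4 + 1906.185476*s^3 - 2592.06384*s^2 - 2990.067732*s + 65.594516)/(2.146689*s^9 - 36.094329*s^8 + 186.969762*s^7 - 223.408611*s^6 - 251.336754*s^5 - 664.802955*s^4 - 443.395387*s^3 - 357.494466*s^2 - 110.258436*s - 41.421736)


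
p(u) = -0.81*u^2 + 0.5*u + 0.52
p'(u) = 0.5 - 1.62*u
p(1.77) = -1.13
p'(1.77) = -2.37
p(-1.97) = -3.61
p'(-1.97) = 3.69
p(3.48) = -7.55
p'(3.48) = -5.14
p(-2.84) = -7.43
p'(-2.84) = 5.10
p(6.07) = -26.29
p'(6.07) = -9.33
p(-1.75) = -2.84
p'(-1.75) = 3.34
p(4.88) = -16.33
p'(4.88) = -7.41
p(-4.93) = -21.63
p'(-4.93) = 8.49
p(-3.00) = -8.27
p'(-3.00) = 5.36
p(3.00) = -5.27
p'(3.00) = -4.36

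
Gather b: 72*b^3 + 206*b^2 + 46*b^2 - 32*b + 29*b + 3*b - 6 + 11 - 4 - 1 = 72*b^3 + 252*b^2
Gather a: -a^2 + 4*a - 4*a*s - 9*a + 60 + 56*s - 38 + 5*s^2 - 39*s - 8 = -a^2 + a*(-4*s - 5) + 5*s^2 + 17*s + 14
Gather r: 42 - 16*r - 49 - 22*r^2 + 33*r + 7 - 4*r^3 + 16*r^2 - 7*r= -4*r^3 - 6*r^2 + 10*r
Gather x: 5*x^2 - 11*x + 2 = 5*x^2 - 11*x + 2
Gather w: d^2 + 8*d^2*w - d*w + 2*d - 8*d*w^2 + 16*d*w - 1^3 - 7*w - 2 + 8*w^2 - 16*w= d^2 + 2*d + w^2*(8 - 8*d) + w*(8*d^2 + 15*d - 23) - 3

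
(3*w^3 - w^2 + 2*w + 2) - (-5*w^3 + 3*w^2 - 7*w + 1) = 8*w^3 - 4*w^2 + 9*w + 1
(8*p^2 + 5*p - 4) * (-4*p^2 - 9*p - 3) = -32*p^4 - 92*p^3 - 53*p^2 + 21*p + 12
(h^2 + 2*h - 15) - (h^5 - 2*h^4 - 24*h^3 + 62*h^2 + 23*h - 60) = -h^5 + 2*h^4 + 24*h^3 - 61*h^2 - 21*h + 45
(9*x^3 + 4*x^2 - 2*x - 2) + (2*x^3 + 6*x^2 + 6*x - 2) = 11*x^3 + 10*x^2 + 4*x - 4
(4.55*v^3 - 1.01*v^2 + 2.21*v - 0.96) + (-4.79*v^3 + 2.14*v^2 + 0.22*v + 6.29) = -0.24*v^3 + 1.13*v^2 + 2.43*v + 5.33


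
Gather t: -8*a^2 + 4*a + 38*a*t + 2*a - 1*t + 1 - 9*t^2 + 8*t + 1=-8*a^2 + 6*a - 9*t^2 + t*(38*a + 7) + 2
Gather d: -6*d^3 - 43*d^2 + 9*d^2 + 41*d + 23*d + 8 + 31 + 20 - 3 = -6*d^3 - 34*d^2 + 64*d + 56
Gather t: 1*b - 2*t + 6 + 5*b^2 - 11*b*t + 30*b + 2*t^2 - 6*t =5*b^2 + 31*b + 2*t^2 + t*(-11*b - 8) + 6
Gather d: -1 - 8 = -9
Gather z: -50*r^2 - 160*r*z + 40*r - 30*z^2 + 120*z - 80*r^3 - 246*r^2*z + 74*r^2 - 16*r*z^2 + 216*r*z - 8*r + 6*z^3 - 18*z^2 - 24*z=-80*r^3 + 24*r^2 + 32*r + 6*z^3 + z^2*(-16*r - 48) + z*(-246*r^2 + 56*r + 96)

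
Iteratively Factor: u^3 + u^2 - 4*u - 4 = (u + 1)*(u^2 - 4) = (u + 1)*(u + 2)*(u - 2)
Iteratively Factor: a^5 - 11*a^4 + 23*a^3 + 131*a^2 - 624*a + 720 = (a - 3)*(a^4 - 8*a^3 - a^2 + 128*a - 240) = (a - 3)^2*(a^3 - 5*a^2 - 16*a + 80) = (a - 5)*(a - 3)^2*(a^2 - 16) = (a - 5)*(a - 4)*(a - 3)^2*(a + 4)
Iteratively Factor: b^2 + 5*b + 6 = (b + 2)*(b + 3)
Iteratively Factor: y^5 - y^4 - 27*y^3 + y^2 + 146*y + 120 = (y + 1)*(y^4 - 2*y^3 - 25*y^2 + 26*y + 120) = (y + 1)*(y + 2)*(y^3 - 4*y^2 - 17*y + 60) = (y - 3)*(y + 1)*(y + 2)*(y^2 - y - 20) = (y - 5)*(y - 3)*(y + 1)*(y + 2)*(y + 4)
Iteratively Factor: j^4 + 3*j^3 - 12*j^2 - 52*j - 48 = (j - 4)*(j^3 + 7*j^2 + 16*j + 12) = (j - 4)*(j + 2)*(j^2 + 5*j + 6) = (j - 4)*(j + 2)^2*(j + 3)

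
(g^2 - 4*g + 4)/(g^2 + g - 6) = (g - 2)/(g + 3)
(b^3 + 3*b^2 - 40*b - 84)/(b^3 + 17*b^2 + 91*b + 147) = (b^2 - 4*b - 12)/(b^2 + 10*b + 21)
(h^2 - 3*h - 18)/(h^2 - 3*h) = (h^2 - 3*h - 18)/(h*(h - 3))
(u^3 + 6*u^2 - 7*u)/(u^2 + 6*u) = (u^2 + 6*u - 7)/(u + 6)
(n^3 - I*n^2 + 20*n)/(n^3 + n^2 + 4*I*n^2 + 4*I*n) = (n - 5*I)/(n + 1)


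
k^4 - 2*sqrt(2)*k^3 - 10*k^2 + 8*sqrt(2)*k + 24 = (k - 2)*(k + 2)*(k - 3*sqrt(2))*(k + sqrt(2))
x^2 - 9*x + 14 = (x - 7)*(x - 2)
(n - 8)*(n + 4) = n^2 - 4*n - 32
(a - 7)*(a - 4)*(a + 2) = a^3 - 9*a^2 + 6*a + 56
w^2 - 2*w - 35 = (w - 7)*(w + 5)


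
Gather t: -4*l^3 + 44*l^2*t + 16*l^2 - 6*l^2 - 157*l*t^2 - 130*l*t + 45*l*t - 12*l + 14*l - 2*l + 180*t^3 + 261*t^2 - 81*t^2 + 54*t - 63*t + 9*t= -4*l^3 + 10*l^2 + 180*t^3 + t^2*(180 - 157*l) + t*(44*l^2 - 85*l)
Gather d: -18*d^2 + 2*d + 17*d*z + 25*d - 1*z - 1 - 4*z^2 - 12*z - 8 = -18*d^2 + d*(17*z + 27) - 4*z^2 - 13*z - 9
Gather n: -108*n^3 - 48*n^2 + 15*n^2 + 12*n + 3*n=-108*n^3 - 33*n^2 + 15*n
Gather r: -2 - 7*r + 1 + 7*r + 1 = 0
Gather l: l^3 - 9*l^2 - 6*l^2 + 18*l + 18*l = l^3 - 15*l^2 + 36*l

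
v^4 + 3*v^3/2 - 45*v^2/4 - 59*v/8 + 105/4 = (v - 5/2)*(v - 3/2)*(v + 2)*(v + 7/2)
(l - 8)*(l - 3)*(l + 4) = l^3 - 7*l^2 - 20*l + 96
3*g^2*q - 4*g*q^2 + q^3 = q*(-3*g + q)*(-g + q)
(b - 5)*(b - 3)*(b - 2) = b^3 - 10*b^2 + 31*b - 30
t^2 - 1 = (t - 1)*(t + 1)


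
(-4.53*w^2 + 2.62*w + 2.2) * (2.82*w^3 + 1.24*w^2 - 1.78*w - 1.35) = -12.7746*w^5 + 1.7712*w^4 + 17.5162*w^3 + 4.1799*w^2 - 7.453*w - 2.97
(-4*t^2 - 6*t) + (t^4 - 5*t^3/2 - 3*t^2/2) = t^4 - 5*t^3/2 - 11*t^2/2 - 6*t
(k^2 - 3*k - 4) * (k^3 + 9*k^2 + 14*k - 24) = k^5 + 6*k^4 - 17*k^3 - 102*k^2 + 16*k + 96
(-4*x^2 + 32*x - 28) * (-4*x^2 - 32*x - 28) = 16*x^4 - 800*x^2 + 784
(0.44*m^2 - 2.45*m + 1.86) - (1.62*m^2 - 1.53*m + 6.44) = -1.18*m^2 - 0.92*m - 4.58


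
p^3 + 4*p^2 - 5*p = p*(p - 1)*(p + 5)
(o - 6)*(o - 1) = o^2 - 7*o + 6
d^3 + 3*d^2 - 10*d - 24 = (d - 3)*(d + 2)*(d + 4)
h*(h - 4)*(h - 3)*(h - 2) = h^4 - 9*h^3 + 26*h^2 - 24*h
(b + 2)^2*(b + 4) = b^3 + 8*b^2 + 20*b + 16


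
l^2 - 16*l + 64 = (l - 8)^2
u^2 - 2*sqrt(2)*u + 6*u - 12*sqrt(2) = (u + 6)*(u - 2*sqrt(2))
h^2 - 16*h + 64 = (h - 8)^2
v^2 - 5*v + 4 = (v - 4)*(v - 1)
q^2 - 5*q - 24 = (q - 8)*(q + 3)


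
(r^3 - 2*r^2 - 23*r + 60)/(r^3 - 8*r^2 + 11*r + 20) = (r^2 + 2*r - 15)/(r^2 - 4*r - 5)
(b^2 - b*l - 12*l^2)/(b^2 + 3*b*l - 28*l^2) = (b + 3*l)/(b + 7*l)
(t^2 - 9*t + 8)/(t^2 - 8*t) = (t - 1)/t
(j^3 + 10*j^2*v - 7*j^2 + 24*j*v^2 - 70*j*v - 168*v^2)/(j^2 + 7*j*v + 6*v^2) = (j^2 + 4*j*v - 7*j - 28*v)/(j + v)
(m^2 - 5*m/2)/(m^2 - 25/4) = 2*m/(2*m + 5)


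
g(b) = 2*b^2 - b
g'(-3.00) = -13.00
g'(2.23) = 7.92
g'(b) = 4*b - 1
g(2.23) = 7.72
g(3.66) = 23.13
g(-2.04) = 10.36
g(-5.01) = 55.21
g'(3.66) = 13.64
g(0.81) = 0.50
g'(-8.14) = -33.56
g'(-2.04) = -9.16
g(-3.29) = 24.94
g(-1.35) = 5.00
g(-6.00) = 78.00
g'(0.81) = 2.24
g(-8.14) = 140.66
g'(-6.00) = -25.00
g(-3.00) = 21.00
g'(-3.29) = -14.16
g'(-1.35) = -6.40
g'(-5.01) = -21.04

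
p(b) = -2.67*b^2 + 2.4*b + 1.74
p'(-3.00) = 18.42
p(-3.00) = -29.49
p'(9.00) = -45.66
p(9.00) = -192.93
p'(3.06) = -13.94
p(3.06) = -15.92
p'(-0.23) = 3.63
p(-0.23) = 1.05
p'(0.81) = -1.93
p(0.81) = 1.93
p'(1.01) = -2.99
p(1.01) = 1.44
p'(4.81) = -23.29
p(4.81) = -48.49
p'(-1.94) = 12.76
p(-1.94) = -12.96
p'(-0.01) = 2.45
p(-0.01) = 1.72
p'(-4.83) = 28.19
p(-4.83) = -72.14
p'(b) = 2.4 - 5.34*b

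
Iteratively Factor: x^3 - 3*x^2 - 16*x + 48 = (x - 3)*(x^2 - 16) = (x - 3)*(x + 4)*(x - 4)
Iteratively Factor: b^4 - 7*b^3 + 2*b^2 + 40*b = (b - 4)*(b^3 - 3*b^2 - 10*b) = b*(b - 4)*(b^2 - 3*b - 10) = b*(b - 5)*(b - 4)*(b + 2)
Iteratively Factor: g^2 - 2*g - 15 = (g - 5)*(g + 3)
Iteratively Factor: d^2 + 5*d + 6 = (d + 2)*(d + 3)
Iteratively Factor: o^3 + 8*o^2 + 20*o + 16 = (o + 2)*(o^2 + 6*o + 8) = (o + 2)^2*(o + 4)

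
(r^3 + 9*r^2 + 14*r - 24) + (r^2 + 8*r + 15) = r^3 + 10*r^2 + 22*r - 9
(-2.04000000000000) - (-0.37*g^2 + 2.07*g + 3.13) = 0.37*g^2 - 2.07*g - 5.17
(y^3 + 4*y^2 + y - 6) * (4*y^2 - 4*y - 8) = 4*y^5 + 12*y^4 - 20*y^3 - 60*y^2 + 16*y + 48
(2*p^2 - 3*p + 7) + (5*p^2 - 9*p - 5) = 7*p^2 - 12*p + 2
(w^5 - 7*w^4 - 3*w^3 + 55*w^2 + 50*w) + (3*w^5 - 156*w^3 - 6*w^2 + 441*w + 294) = 4*w^5 - 7*w^4 - 159*w^3 + 49*w^2 + 491*w + 294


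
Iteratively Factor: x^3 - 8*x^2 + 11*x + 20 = (x - 5)*(x^2 - 3*x - 4) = (x - 5)*(x - 4)*(x + 1)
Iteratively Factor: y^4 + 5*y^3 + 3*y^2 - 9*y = (y)*(y^3 + 5*y^2 + 3*y - 9) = y*(y + 3)*(y^2 + 2*y - 3) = y*(y - 1)*(y + 3)*(y + 3)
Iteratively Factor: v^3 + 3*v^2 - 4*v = (v + 4)*(v^2 - v) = v*(v + 4)*(v - 1)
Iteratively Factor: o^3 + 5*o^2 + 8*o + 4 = (o + 1)*(o^2 + 4*o + 4) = (o + 1)*(o + 2)*(o + 2)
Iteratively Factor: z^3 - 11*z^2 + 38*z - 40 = (z - 4)*(z^2 - 7*z + 10) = (z - 4)*(z - 2)*(z - 5)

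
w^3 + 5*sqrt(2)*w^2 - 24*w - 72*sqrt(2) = (w - 3*sqrt(2))*(w + 2*sqrt(2))*(w + 6*sqrt(2))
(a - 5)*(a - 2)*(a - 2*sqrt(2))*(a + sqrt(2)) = a^4 - 7*a^3 - sqrt(2)*a^3 + 6*a^2 + 7*sqrt(2)*a^2 - 10*sqrt(2)*a + 28*a - 40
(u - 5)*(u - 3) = u^2 - 8*u + 15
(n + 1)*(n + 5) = n^2 + 6*n + 5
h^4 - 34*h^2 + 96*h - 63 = (h - 3)^2*(h - 1)*(h + 7)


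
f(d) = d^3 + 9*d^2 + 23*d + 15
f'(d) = 3*d^2 + 18*d + 23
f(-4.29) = 3.01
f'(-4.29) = 0.99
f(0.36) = 24.49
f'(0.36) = 29.87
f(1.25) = 59.77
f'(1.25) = 50.19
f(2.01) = 105.71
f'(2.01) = 71.30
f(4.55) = 400.17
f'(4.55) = 167.01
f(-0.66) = 3.45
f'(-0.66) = 12.43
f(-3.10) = 0.40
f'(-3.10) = -3.97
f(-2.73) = -1.06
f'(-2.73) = -3.78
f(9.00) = 1680.00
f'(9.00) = 428.00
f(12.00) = 3315.00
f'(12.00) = 671.00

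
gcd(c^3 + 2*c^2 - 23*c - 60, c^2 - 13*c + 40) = c - 5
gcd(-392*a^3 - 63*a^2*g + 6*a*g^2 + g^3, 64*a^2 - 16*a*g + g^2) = 8*a - g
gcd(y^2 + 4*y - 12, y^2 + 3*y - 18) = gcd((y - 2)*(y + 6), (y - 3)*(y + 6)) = y + 6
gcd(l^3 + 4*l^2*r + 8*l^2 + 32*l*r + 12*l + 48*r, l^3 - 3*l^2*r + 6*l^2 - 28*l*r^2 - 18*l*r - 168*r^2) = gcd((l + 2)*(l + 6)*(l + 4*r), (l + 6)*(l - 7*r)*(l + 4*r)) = l^2 + 4*l*r + 6*l + 24*r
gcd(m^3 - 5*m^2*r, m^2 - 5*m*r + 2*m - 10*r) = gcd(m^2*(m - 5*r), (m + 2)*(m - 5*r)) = -m + 5*r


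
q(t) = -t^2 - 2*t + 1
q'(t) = -2*t - 2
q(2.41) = -9.63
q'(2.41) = -6.82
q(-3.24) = -3.02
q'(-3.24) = 4.48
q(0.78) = -1.17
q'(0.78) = -3.56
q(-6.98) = -33.76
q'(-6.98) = 11.96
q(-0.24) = 1.42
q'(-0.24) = -1.52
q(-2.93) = -1.72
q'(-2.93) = 3.86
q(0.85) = -1.42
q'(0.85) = -3.70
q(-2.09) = 0.81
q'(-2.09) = 2.18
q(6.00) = -47.00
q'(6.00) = -14.00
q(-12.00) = -119.00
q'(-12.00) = 22.00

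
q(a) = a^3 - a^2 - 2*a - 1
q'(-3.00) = 31.00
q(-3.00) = -31.00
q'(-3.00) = 31.00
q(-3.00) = -31.00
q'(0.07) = -2.13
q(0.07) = -1.14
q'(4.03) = 38.66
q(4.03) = 40.15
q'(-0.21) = -1.45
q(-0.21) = -0.63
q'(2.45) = 11.11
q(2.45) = 2.80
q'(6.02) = 94.68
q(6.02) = 168.89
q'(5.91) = 90.96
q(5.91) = 158.68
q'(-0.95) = 2.61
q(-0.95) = -0.86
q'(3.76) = 32.89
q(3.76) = 30.50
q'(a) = 3*a^2 - 2*a - 2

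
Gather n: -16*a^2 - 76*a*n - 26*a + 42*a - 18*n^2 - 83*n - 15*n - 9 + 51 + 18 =-16*a^2 + 16*a - 18*n^2 + n*(-76*a - 98) + 60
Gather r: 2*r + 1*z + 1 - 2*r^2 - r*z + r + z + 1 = -2*r^2 + r*(3 - z) + 2*z + 2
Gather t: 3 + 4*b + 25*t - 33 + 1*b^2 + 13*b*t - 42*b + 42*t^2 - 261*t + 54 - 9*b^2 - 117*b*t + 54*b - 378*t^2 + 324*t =-8*b^2 + 16*b - 336*t^2 + t*(88 - 104*b) + 24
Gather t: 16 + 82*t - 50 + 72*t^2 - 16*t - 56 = 72*t^2 + 66*t - 90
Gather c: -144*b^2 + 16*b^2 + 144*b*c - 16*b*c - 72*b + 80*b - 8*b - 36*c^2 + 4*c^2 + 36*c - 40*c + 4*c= -128*b^2 + 128*b*c - 32*c^2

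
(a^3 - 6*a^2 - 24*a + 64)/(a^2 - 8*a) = a + 2 - 8/a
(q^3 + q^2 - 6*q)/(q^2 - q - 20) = q*(-q^2 - q + 6)/(-q^2 + q + 20)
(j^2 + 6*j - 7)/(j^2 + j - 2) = (j + 7)/(j + 2)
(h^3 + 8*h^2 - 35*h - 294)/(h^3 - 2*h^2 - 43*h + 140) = (h^2 + h - 42)/(h^2 - 9*h + 20)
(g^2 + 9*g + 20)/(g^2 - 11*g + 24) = (g^2 + 9*g + 20)/(g^2 - 11*g + 24)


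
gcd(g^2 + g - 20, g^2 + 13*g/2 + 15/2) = g + 5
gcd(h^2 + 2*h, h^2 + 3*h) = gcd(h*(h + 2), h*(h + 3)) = h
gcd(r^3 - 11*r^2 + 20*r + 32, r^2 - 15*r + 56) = r - 8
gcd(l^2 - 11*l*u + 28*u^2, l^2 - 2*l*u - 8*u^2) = -l + 4*u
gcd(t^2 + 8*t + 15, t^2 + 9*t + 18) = t + 3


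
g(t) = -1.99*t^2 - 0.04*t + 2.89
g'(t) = -3.98*t - 0.04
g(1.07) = 0.57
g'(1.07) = -4.30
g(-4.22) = -32.38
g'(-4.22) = 16.76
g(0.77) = 1.68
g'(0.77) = -3.10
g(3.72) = -24.80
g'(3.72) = -14.85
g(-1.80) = -3.49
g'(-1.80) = 7.12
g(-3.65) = -23.48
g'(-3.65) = 14.49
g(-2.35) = -8.01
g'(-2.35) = 9.31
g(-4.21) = -32.21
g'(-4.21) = 16.72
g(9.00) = -158.66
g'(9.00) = -35.86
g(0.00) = 2.89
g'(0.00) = -0.04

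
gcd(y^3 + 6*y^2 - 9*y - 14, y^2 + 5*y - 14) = y^2 + 5*y - 14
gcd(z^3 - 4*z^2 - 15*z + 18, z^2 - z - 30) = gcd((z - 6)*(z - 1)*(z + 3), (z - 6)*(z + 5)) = z - 6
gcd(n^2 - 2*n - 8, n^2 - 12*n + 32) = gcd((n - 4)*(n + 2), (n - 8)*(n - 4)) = n - 4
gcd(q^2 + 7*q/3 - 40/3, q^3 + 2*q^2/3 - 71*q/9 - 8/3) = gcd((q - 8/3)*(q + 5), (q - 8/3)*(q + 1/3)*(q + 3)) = q - 8/3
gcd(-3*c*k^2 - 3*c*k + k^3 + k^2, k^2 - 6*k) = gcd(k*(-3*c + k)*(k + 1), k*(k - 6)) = k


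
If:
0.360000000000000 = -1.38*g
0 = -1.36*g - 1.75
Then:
No Solution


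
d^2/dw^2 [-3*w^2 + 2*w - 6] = -6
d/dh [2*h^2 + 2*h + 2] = 4*h + 2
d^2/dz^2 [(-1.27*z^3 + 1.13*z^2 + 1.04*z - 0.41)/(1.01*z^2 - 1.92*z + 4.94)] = (9.81401999999997*z^3 + 35.936598*z^2 - 212.318856*z + 75.94898)/(1.030301*z^6 - 5.875776*z^5 + 26.287674*z^4 - 64.555776*z^3 + 128.575356*z^2 - 140.564736*z + 120.553784)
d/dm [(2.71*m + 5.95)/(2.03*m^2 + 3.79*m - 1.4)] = (5.5013*m^2 + 10.2709*m - (2.71*m + 5.95)*(4.06*m + 3.79) - 3.794)/(2.03*m^2 + 3.79*m - 1.4)^2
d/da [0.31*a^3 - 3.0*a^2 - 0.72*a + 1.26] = 0.93*a^2 - 6.0*a - 0.72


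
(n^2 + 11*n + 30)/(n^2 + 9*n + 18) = (n + 5)/(n + 3)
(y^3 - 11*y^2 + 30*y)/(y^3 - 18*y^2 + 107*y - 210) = y/(y - 7)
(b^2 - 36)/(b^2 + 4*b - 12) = (b - 6)/(b - 2)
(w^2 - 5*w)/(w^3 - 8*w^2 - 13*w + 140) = w/(w^2 - 3*w - 28)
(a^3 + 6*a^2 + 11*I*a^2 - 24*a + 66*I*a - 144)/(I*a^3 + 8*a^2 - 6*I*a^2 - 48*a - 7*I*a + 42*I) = (-I*a^3 + a^2*(11 - 6*I) + a*(66 + 24*I) + 144*I)/(a^3 + a^2*(-6 - 8*I) + a*(-7 + 48*I) + 42)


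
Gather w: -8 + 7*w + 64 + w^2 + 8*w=w^2 + 15*w + 56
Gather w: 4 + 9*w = 9*w + 4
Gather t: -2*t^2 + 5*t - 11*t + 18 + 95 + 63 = -2*t^2 - 6*t + 176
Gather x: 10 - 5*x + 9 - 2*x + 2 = 21 - 7*x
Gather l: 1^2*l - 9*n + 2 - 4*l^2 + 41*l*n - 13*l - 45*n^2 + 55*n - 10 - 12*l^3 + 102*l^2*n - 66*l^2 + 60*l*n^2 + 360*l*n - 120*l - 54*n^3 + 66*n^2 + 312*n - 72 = -12*l^3 + l^2*(102*n - 70) + l*(60*n^2 + 401*n - 132) - 54*n^3 + 21*n^2 + 358*n - 80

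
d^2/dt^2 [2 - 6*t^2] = -12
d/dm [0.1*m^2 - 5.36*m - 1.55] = 0.2*m - 5.36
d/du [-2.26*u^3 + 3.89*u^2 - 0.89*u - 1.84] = -6.78*u^2 + 7.78*u - 0.89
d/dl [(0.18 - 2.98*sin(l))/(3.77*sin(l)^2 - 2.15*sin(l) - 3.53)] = (11.2346*sin(l)^2 - 1.3572*sin(l) + 10.9064)*cos(l)/(14.2129*sin(l)^4 - 16.211*sin(l)^3 - 21.9937*sin(l)^2 + 15.179*sin(l) + 12.4609)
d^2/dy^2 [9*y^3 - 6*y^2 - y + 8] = 54*y - 12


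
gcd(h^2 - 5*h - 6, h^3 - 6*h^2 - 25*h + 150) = h - 6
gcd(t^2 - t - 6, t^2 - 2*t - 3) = t - 3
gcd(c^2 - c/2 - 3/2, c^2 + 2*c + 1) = c + 1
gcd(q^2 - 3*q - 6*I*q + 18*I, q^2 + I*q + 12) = 1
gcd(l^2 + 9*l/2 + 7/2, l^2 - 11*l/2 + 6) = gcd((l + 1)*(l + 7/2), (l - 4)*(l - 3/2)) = 1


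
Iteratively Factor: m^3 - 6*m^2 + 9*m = (m - 3)*(m^2 - 3*m) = m*(m - 3)*(m - 3)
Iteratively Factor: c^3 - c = (c + 1)*(c^2 - c) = c*(c + 1)*(c - 1)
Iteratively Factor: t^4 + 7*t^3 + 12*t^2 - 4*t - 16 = (t - 1)*(t^3 + 8*t^2 + 20*t + 16) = (t - 1)*(t + 2)*(t^2 + 6*t + 8) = (t - 1)*(t + 2)^2*(t + 4)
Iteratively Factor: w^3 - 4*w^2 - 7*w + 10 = (w - 1)*(w^2 - 3*w - 10) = (w - 1)*(w + 2)*(w - 5)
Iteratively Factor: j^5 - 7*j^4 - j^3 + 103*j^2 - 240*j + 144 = (j + 4)*(j^4 - 11*j^3 + 43*j^2 - 69*j + 36) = (j - 3)*(j + 4)*(j^3 - 8*j^2 + 19*j - 12) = (j - 4)*(j - 3)*(j + 4)*(j^2 - 4*j + 3) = (j - 4)*(j - 3)^2*(j + 4)*(j - 1)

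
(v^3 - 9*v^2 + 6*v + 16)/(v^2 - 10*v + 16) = v + 1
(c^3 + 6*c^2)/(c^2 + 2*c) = c*(c + 6)/(c + 2)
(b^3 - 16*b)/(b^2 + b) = (b^2 - 16)/(b + 1)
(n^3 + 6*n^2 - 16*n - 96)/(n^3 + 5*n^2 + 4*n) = (n^2 + 2*n - 24)/(n*(n + 1))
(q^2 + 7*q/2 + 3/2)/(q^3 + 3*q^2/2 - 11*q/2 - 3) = 1/(q - 2)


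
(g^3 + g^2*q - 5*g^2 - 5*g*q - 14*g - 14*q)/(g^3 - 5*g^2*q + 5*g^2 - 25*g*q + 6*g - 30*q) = (-g^2 - g*q + 7*g + 7*q)/(-g^2 + 5*g*q - 3*g + 15*q)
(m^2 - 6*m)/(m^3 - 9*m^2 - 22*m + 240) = m/(m^2 - 3*m - 40)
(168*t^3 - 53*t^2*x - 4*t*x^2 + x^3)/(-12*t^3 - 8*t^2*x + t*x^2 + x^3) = (-56*t^2 - t*x + x^2)/(4*t^2 + 4*t*x + x^2)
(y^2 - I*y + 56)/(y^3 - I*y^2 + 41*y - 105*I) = (y - 8*I)/(y^2 - 8*I*y - 15)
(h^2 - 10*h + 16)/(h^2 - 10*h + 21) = (h^2 - 10*h + 16)/(h^2 - 10*h + 21)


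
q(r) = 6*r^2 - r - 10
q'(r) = 12*r - 1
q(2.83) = 35.22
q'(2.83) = 32.96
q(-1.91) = 13.80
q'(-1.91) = -23.92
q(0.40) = -9.44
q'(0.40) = 3.80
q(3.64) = 65.86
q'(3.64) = 42.68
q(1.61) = 3.94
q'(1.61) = 18.32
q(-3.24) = 56.23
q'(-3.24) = -39.88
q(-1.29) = 1.27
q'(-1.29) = -16.48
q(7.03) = 279.50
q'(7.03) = 83.36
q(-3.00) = 47.00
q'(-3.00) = -37.00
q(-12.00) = 866.00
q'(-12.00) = -145.00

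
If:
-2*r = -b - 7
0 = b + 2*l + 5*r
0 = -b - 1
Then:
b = -1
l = -7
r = 3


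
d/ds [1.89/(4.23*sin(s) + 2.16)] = -7.9947*cos(s)/(4.23*sin(s) + 2.16)^2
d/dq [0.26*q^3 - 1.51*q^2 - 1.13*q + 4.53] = 0.78*q^2 - 3.02*q - 1.13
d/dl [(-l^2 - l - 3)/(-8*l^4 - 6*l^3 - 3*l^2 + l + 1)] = ((2*l + 1)*(8*l^4 + 6*l^3 + 3*l^2 - l - 1) - (l^2 + l + 3)*(32*l^3 + 18*l^2 + 6*l - 1))/(8*l^4 + 6*l^3 + 3*l^2 - l - 1)^2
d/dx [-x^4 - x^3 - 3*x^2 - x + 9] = -4*x^3 - 3*x^2 - 6*x - 1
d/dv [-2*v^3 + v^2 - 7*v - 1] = -6*v^2 + 2*v - 7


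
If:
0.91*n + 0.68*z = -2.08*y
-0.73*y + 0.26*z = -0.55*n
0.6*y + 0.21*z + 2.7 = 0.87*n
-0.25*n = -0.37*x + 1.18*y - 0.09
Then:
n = 2.33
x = 2.32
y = 0.31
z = -4.07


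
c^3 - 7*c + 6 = (c - 2)*(c - 1)*(c + 3)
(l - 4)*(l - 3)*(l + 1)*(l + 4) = l^4 - 2*l^3 - 19*l^2 + 32*l + 48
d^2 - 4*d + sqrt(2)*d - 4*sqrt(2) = (d - 4)*(d + sqrt(2))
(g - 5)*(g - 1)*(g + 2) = g^3 - 4*g^2 - 7*g + 10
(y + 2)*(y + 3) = y^2 + 5*y + 6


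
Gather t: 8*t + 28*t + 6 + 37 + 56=36*t + 99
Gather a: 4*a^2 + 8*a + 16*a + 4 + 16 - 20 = 4*a^2 + 24*a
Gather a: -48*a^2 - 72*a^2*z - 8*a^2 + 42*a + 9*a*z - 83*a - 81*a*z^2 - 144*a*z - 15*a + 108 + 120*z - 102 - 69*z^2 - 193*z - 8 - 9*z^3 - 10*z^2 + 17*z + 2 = a^2*(-72*z - 56) + a*(-81*z^2 - 135*z - 56) - 9*z^3 - 79*z^2 - 56*z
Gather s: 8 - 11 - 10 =-13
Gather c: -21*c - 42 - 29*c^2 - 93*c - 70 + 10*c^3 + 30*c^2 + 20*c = 10*c^3 + c^2 - 94*c - 112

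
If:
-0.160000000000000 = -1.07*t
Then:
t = 0.15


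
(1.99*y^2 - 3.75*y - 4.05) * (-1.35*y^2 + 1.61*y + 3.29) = -2.6865*y^4 + 8.2664*y^3 + 5.9771*y^2 - 18.858*y - 13.3245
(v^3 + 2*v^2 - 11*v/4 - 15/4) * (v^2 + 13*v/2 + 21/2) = v^5 + 17*v^4/2 + 83*v^3/4 - 5*v^2/8 - 213*v/4 - 315/8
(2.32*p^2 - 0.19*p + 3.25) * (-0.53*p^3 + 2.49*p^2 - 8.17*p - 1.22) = -1.2296*p^5 + 5.8775*p^4 - 21.15*p^3 + 6.8144*p^2 - 26.3207*p - 3.965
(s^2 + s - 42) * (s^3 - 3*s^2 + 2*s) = s^5 - 2*s^4 - 43*s^3 + 128*s^2 - 84*s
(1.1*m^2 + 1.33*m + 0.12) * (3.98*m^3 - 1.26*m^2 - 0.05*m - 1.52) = 4.378*m^5 + 3.9074*m^4 - 1.2532*m^3 - 1.8897*m^2 - 2.0276*m - 0.1824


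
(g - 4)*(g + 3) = g^2 - g - 12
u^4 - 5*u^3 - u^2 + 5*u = u*(u - 5)*(u - 1)*(u + 1)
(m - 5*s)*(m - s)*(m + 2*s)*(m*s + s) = m^4*s - 4*m^3*s^2 + m^3*s - 7*m^2*s^3 - 4*m^2*s^2 + 10*m*s^4 - 7*m*s^3 + 10*s^4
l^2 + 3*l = l*(l + 3)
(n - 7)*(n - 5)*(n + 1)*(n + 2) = n^4 - 9*n^3 + n^2 + 81*n + 70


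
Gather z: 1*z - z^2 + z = -z^2 + 2*z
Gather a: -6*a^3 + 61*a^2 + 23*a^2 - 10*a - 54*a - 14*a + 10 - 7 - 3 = -6*a^3 + 84*a^2 - 78*a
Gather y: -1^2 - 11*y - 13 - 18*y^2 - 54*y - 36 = -18*y^2 - 65*y - 50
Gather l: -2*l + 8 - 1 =7 - 2*l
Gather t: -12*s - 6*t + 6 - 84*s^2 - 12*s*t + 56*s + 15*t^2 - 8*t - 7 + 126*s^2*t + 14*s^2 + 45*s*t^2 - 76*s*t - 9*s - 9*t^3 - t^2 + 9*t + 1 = -70*s^2 + 35*s - 9*t^3 + t^2*(45*s + 14) + t*(126*s^2 - 88*s - 5)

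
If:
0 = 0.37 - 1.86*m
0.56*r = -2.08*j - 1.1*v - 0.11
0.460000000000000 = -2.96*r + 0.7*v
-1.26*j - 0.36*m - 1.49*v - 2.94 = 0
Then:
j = 2.38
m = 0.20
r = -1.11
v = -4.03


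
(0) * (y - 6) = 0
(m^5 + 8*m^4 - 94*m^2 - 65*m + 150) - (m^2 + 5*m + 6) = m^5 + 8*m^4 - 95*m^2 - 70*m + 144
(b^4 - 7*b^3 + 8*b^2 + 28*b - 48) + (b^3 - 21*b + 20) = b^4 - 6*b^3 + 8*b^2 + 7*b - 28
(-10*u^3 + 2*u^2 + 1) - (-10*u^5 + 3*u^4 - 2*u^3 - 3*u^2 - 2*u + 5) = 10*u^5 - 3*u^4 - 8*u^3 + 5*u^2 + 2*u - 4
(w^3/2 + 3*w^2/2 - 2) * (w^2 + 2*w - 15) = w^5/2 + 5*w^4/2 - 9*w^3/2 - 49*w^2/2 - 4*w + 30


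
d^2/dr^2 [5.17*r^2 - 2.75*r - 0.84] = 10.3400000000000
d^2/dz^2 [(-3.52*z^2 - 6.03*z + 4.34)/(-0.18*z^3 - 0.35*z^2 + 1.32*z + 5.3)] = (0.228096*z^6 + 1.172232*z^5 + 5.61006*z^4 + 50.233686*z^3 + 111.206244*z^2 + 54.30222*z + 82.156408)/(0.005832*z^9 + 0.03402*z^8 - 0.062154*z^7 - 0.971245*z^6 - 1.547604*z^5 + 7.43745*z^4 + 27.560232*z^3 + 1.79033999999999*z^2 - 111.2364*z - 148.877)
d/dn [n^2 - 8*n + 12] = 2*n - 8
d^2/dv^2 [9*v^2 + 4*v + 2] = 18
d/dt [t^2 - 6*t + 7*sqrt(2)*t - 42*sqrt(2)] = 2*t - 6 + 7*sqrt(2)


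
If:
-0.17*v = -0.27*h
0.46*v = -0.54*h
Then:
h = 0.00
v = 0.00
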